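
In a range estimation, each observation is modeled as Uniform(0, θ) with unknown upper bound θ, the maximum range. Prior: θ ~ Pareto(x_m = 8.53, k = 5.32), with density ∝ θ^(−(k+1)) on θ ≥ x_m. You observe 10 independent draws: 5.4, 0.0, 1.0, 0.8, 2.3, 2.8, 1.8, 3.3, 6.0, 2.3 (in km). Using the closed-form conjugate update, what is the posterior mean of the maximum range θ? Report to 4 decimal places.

A Pareto(scale x_m, shape k) prior on the upper bound θ of Uniform(0, θ) is conjugate: posterior is Pareto(max(x_m, max xᵢ), k + n).
Sample maximum = 6.0; prior scale x_m = 8.53 → posterior scale = max = 8.53.
Posterior shape = 5.32 + 10 = 15.32.
E[θ|data] = k·x_m/(k−1) = 15.32·8.53/14.32 = 9.1257.

9.1257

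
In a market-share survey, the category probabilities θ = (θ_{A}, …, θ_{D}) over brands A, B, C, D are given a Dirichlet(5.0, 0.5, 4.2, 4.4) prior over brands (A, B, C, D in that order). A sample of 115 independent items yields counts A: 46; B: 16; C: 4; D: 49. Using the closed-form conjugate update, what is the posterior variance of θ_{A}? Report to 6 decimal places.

The Dirichlet prior is conjugate to the Multinomial likelihood: each posterior αⱼ = prior αⱼ + observed count nⱼ.
Posterior concentration: (51.0, 16.5, 8.2, 53.4), total = 129.1.
Var[θ_j] = α_j(Σα−α_j)/((Σα)²(Σα+1)) = 51.0·78.1/(129.1²·130.1) = 0.001837.

0.001837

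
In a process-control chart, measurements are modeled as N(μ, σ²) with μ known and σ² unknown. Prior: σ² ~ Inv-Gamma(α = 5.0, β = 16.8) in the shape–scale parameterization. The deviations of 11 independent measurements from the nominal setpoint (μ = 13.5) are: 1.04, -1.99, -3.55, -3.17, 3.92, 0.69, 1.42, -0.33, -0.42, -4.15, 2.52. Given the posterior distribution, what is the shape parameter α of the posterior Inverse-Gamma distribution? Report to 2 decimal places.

With known mean μ and an Inverse-Gamma(α, β) prior on σ², the Normal likelihood is conjugate: posterior is Inv-Gamma(α + n/2, β + Σ(xᵢ−μ)²/2).
Σ(xᵢ−μ)² = (1.04)² + (-1.99)² + (-3.55)² + (-3.17)² + (3.92)² + (0.69)² + (1.42)² + (-0.33)² + (-0.42)² + (-4.15)² + (2.52)² = 69.4102.
Posterior: Inv-Gamma(5.0 + 11/2, 16.8 + 69.4102/2) = Inv-Gamma(10.50, 51.50510).
Posterior α = 10.50.

10.50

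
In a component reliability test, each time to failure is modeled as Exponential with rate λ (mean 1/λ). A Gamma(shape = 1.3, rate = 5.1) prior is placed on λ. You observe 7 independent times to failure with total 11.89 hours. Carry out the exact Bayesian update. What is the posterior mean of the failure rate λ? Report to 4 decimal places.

With a Gamma(shape α, rate β) prior on the exponential rate λ, the posterior after n observations with total T = Σxᵢ is Gamma(α+n, β+T).
Posterior: Gamma(1.3+7, 5.1+11.89) = Gamma(8.3, 16.99).
Posterior mean of λ = α/β = 8.3/16.99 = 0.4885.

0.4885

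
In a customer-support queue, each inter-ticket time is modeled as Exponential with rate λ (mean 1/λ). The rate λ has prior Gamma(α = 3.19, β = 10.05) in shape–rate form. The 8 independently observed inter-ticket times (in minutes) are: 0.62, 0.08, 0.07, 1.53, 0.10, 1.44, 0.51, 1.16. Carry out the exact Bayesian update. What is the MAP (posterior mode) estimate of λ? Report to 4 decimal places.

0.6549

With a Gamma(shape α, rate β) prior on the exponential rate λ, the posterior after n observations with total T = Σxᵢ is Gamma(α+n, β+T).
Sum of observations T = 5.51 minutes; n = 8.
Posterior: Gamma(3.19+8, 10.05+5.51) = Gamma(11.19, 15.56).
Mode = (α−1)/β = 0.6549.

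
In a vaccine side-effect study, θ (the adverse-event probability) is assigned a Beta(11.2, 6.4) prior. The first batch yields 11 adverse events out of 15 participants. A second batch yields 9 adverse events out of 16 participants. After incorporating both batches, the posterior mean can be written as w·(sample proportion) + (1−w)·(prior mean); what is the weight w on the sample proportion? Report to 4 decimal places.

0.6379

The Beta prior is conjugate to a Binomial/Bernoulli likelihood; the update adds successes to α and failures to β.
Total number of participants: n = 15 + 16 = 31.
Posterior mean = (α₀+k)/(α₀+β₀+n) = [n/(α₀+β₀+n)]·(k/n) + [(α₀+β₀)/(α₀+β₀+n)]·α₀/(α₀+β₀), so only n and the prior enter the weight.
The weight on the data is w = n/(α₀+β₀+n) = 31/(11.2+6.4+31) = 31/48.6 = 0.6379.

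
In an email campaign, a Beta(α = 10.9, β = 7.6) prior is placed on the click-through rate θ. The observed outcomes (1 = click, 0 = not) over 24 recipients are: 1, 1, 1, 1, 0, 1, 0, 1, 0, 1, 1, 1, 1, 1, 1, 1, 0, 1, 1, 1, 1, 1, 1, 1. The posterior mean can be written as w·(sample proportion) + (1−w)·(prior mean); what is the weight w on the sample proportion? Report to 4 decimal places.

The Beta prior is conjugate to a Binomial/Bernoulli likelihood; the update adds successes to α and failures to β.
Posterior mean = (α₀+k)/(α₀+β₀+n) = [n/(α₀+β₀+n)]·(k/n) + [(α₀+β₀)/(α₀+β₀+n)]·α₀/(α₀+β₀), so only n and the prior enter the weight.
The weight on the data is w = n/(α₀+β₀+n) = 24/(10.9+7.6+24) = 24/42.5 = 0.5647.

0.5647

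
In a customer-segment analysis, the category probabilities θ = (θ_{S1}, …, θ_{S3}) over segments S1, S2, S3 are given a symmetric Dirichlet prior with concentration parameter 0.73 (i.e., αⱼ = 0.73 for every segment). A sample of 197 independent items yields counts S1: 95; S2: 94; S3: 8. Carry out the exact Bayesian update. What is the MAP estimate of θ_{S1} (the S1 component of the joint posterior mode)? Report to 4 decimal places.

0.4828

The Dirichlet prior is conjugate to the Multinomial likelihood: each posterior αⱼ = prior αⱼ + observed count nⱼ.
Posterior concentration: (95.73, 94.73, 8.73), total = 199.19.
Joint mode component: (α_{S1}−1)/(Σα−K) = 94.73/196.19 = 0.4828.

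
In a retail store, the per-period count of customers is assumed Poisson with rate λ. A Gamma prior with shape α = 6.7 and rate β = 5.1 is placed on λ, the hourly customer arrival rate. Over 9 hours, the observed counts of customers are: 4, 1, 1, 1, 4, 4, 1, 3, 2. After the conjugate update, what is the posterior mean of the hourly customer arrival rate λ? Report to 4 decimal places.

With a Gamma(shape α, rate β) prior, the Poisson likelihood is conjugate: the posterior is Gamma(α + ΣXᵢ, β + n).
Sum of counts S = 21 over n = 9 hours.
Posterior: Gamma(α+S, β+n) = Gamma(6.7+21, 5.1+9) = Gamma(27.7, 14.1).
Posterior mean = α/β = 27.7/14.1 = 1.9645.

1.9645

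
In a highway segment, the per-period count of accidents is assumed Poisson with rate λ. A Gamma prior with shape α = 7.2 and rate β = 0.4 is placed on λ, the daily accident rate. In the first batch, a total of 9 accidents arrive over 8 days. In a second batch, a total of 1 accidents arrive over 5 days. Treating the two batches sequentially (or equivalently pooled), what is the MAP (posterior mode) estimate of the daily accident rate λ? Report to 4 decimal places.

1.2090

With a Gamma(shape α, rate β) prior, the Poisson likelihood is conjugate: the posterior is Gamma(α + ΣXᵢ, β + n).
After batch 1: Gamma(α+S, β+n) = Gamma(7.2+9, 0.4+8) = Gamma(16.2, 8.4).
After batch 2: Gamma(α+S, β+n) = Gamma(16.2+1, 8.4+5) = Gamma(17.2, 13.4).
Mode of Gamma(α,β) for α≥1 is (α−1)/β = 16.2/13.4 = 1.2090.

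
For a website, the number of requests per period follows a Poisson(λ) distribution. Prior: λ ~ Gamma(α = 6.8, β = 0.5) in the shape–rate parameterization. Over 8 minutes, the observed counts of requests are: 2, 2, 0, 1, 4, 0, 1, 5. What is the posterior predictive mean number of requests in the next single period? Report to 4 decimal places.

2.5647

With a Gamma(shape α, rate β) prior, the Poisson likelihood is conjugate: the posterior is Gamma(α + ΣXᵢ, β + n).
Sum of counts S = 15 over n = 8 minutes.
Posterior: Gamma(α+S, β+n) = Gamma(6.8+15, 0.5+8) = Gamma(21.8, 8.5).
The predictive distribution for one future period is NegBinom with mean α/β = 2.5647.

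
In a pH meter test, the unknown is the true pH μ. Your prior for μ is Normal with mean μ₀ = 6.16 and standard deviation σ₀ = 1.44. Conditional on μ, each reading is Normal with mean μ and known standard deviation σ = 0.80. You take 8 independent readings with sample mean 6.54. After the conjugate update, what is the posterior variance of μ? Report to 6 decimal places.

0.077028

For Normal data with known variance σ², a Normal(μ₀, σ₀²) prior on μ is conjugate. Posterior precision = 1/σ₀² + n/σ²; posterior mean is the precision-weighted average of μ₀ and x̄.
σ₀² = 1.44² = 2.0736, σ² = 0.80² = 0.64; σ² + n·σ₀² = 0.64 + 8·2.0736 = 17.2288.
Posterior precision = 1/σ₀² + n/σ² = 1/2.0736 + 8/0.64 = (σ² + n·σ₀²)/(σ₀²σ²) = 17.2288/(2.0736·0.64); posterior variance σₙ² = σ₀²σ²/(σ² + n·σ₀²) = 2.0736·0.64/17.2288 = 0.077028.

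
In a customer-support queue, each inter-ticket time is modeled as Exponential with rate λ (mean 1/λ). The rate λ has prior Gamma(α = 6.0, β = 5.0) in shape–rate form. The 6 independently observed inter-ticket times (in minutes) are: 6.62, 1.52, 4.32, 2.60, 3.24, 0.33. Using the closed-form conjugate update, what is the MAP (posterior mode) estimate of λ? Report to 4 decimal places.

0.4655

With a Gamma(shape α, rate β) prior on the exponential rate λ, the posterior after n observations with total T = Σxᵢ is Gamma(α+n, β+T).
Sum of observations T = 18.63 minutes; n = 6.
Posterior: Gamma(6.0+6, 5.0+18.63) = Gamma(12.0, 23.63).
Mode = (α−1)/β = 0.4655.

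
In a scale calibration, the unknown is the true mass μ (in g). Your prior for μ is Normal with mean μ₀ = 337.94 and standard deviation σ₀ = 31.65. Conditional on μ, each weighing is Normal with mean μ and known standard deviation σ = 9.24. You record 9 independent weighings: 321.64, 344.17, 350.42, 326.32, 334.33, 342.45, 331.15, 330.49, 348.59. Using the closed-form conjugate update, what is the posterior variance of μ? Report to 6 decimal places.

For Normal data with known variance σ², a Normal(μ₀, σ₀²) prior on μ is conjugate. Posterior precision = 1/σ₀² + n/σ²; posterior mean is the precision-weighted average of μ₀ and x̄.
σ₀² = 31.65² = 1001.7225, σ² = 9.24² = 85.3776; σ² + n·σ₀² = 85.3776 + 9·1001.7225 = 9100.8801.
Posterior precision = 1/σ₀² + n/σ² = 1/1001.7225 + 9/85.3776 = (σ² + n·σ₀²)/(σ₀²σ²) = 9100.8801/(1001.7225·85.3776); posterior variance σₙ² = σ₀²σ²/(σ² + n·σ₀²) = 1001.7225·85.3776/9100.8801 = 9.397406.

9.397406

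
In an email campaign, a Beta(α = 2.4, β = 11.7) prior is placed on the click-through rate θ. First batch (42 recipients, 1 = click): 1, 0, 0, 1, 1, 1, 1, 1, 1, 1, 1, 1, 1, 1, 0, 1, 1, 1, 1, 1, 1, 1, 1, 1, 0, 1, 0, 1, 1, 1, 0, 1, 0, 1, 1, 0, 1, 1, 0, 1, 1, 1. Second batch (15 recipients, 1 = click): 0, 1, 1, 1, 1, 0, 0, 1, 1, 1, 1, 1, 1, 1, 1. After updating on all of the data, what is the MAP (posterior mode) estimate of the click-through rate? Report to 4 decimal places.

The Beta prior is conjugate to a Binomial/Bernoulli likelihood; the update adds successes to α and failures to β.
After batch 1: Beta(2.4+33, 11.7+9) = Beta(35.4, 20.7).
After batch 2: Beta(35.4+12, 20.7+3) = Beta(47.4, 23.7).
Mode of Beta(a,b) for a,b>1 is (a−1)/(a+b−2) = 46.4/69.1 = 0.6715.

0.6715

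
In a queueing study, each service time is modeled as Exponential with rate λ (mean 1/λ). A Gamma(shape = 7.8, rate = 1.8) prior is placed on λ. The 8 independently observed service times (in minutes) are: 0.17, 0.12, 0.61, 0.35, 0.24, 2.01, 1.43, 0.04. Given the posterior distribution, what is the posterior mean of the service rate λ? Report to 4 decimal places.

2.3338

With a Gamma(shape α, rate β) prior on the exponential rate λ, the posterior after n observations with total T = Σxᵢ is Gamma(α+n, β+T).
Sum of observations T = 4.97 minutes; n = 8.
Posterior: Gamma(7.8+8, 1.8+4.97) = Gamma(15.8, 6.77).
Posterior mean of λ = α/β = 15.8/6.77 = 2.3338.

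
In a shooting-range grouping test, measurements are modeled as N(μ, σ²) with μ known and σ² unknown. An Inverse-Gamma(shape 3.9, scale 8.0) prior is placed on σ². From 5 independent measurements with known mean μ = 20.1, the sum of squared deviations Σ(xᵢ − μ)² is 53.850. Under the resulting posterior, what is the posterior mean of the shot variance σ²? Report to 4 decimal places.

6.4676

With known mean μ and an Inverse-Gamma(α, β) prior on σ², the Normal likelihood is conjugate: posterior is Inv-Gamma(α + n/2, β + Σ(xᵢ−μ)²/2).
Posterior: Inv-Gamma(3.9 + 5/2, 8.0 + 53.850/2) = Inv-Gamma(6.40, 34.9250).
E[σ²|data] = β/(α−1) = 34.9250/5.40 = 6.4676.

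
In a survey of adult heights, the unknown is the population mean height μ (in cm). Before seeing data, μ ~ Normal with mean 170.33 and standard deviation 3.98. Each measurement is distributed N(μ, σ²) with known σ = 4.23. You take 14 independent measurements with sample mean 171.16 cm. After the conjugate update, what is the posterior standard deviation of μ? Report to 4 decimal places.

For Normal data with known variance σ², a Normal(μ₀, σ₀²) prior on μ is conjugate. Posterior precision = 1/σ₀² + n/σ²; posterior mean is the precision-weighted average of μ₀ and x̄.
σ₀² = 3.98² = 15.8404, σ² = 4.23² = 17.8929; σ² + n·σ₀² = 17.8929 + 14·15.8404 = 239.6585.
Posterior precision = 1/σ₀² + n/σ² = 1/15.8404 + 14/17.8929 = (σ² + n·σ₀²)/(σ₀²σ²) = 239.6585/(15.8404·17.8929); posterior variance σₙ² = σ₀²σ²/(σ² + n·σ₀²) = 15.8404·17.8929/239.6585 = 1.182644.
Posterior SD = √σₙ² = √(15.8404·17.8929/239.6585) = 1.0875.

1.0875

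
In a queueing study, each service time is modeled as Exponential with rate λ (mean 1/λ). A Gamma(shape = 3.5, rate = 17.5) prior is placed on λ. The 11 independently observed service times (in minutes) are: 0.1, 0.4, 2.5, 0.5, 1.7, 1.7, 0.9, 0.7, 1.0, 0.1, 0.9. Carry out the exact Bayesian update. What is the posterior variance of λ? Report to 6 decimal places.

0.018495

With a Gamma(shape α, rate β) prior on the exponential rate λ, the posterior after n observations with total T = Σxᵢ is Gamma(α+n, β+T).
Sum of observations T = 10.5 minutes; n = 11.
Posterior: Gamma(3.5+11, 17.5+10.5) = Gamma(14.5, 28.0).
Var = α/β² = 0.018495.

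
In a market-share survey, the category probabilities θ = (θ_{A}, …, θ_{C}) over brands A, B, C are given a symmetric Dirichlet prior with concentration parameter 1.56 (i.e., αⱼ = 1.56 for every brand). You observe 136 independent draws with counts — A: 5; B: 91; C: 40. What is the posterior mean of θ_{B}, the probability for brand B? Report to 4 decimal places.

0.6579

The Dirichlet prior is conjugate to the Multinomial likelihood: each posterior αⱼ = prior αⱼ + observed count nⱼ.
Posterior concentration: (6.56, 92.56, 41.56), total = 140.68.
E[θ_{B}|data] = α_{B}/Σα = 92.56/140.68 = 0.6579.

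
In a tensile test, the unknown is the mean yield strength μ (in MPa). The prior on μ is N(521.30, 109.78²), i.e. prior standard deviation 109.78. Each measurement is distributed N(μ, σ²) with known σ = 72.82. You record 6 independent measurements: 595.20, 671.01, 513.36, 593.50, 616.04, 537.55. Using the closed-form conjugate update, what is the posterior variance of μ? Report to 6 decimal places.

For Normal data with known variance σ², a Normal(μ₀, σ₀²) prior on μ is conjugate. Posterior precision = 1/σ₀² + n/σ²; posterior mean is the precision-weighted average of μ₀ and x̄.
σ₀² = 109.78² = 12051.6484, σ² = 72.82² = 5302.7524; σ² + n·σ₀² = 5302.7524 + 6·12051.6484 = 77612.6428.
Posterior precision = 1/σ₀² + n/σ² = 1/12051.6484 + 6/5302.7524 = (σ² + n·σ₀²)/(σ₀²σ²) = 77612.6428/(12051.6484·5302.7524); posterior variance σₙ² = σ₀²σ²/(σ² + n·σ₀²) = 12051.6484·5302.7524/77612.6428 = 823.408470.

823.408470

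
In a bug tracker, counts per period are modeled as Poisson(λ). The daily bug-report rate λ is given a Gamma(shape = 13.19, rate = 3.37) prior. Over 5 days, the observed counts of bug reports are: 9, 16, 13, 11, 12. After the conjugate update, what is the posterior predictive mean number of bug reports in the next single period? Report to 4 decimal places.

8.8638

With a Gamma(shape α, rate β) prior, the Poisson likelihood is conjugate: the posterior is Gamma(α + ΣXᵢ, β + n).
Sum of counts S = 61 over n = 5 days.
Posterior: Gamma(α+S, β+n) = Gamma(13.19+61, 3.37+5) = Gamma(74.19, 8.37).
The predictive distribution for one future period is NegBinom with mean α/β = 8.8638.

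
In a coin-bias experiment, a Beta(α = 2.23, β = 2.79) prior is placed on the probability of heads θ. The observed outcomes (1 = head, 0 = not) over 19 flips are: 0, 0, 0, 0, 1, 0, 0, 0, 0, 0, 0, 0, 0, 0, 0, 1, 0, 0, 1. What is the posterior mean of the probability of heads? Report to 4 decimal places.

The Beta prior is conjugate to a Binomial/Bernoulli likelihood; the update adds successes to α and failures to β.
Posterior: Beta(α+k, β+n−k) = Beta(2.23+3, 2.79+16) = Beta(5.23, 18.79).
Posterior mean = α/(α+β) = 5.23/24.02 = 0.2177.

0.2177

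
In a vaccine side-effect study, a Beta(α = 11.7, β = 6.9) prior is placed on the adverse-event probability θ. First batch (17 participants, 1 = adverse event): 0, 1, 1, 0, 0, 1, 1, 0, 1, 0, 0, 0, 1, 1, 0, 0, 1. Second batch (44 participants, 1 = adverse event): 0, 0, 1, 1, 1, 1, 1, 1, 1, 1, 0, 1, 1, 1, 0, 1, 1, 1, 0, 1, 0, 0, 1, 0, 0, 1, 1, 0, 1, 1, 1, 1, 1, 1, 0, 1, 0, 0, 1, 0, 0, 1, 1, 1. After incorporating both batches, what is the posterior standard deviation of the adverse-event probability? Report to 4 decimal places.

The Beta prior is conjugate to a Binomial/Bernoulli likelihood; the update adds successes to α and failures to β.
After batch 1: Beta(11.7+8, 6.9+9) = Beta(19.7, 15.9).
After batch 2: Beta(19.7+29, 15.9+15) = Beta(48.7, 30.9).
Var = αβ/((α+β)²(α+β+1)) = 48.7·30.9/(79.6²·80.6) = 0.00294663; SD = √0.00294663 = 0.0543.

0.0543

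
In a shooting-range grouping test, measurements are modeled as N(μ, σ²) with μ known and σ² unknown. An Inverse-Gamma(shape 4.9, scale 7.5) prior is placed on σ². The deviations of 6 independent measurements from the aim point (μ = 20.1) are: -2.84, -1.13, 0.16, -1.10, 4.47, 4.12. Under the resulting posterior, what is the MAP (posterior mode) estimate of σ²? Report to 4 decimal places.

3.5131

With known mean μ and an Inverse-Gamma(α, β) prior on σ², the Normal likelihood is conjugate: posterior is Inv-Gamma(α + n/2, β + Σ(xᵢ−μ)²/2).
Σ(xᵢ−μ)² = (-2.84)² + (-1.13)² + (0.16)² + (-1.10)² + (4.47)² + (4.12)² = 47.5334.
Posterior: Inv-Gamma(4.9 + 6/2, 7.5 + 47.5334/2) = Inv-Gamma(7.90, 31.26670).
Mode = β/(α+1) = 31.26670/8.90 = 3.5131.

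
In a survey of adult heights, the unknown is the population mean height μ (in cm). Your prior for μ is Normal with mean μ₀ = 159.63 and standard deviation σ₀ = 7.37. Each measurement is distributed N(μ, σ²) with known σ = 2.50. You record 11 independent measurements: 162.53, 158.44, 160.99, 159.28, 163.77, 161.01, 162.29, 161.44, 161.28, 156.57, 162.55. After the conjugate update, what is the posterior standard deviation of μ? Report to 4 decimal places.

0.7499

For Normal data with known variance σ², a Normal(μ₀, σ₀²) prior on μ is conjugate. Posterior precision = 1/σ₀² + n/σ²; posterior mean is the precision-weighted average of μ₀ and x̄.
σ₀² = 7.37² = 54.3169, σ² = 2.50² = 6.25; σ² + n·σ₀² = 6.25 + 11·54.3169 = 603.7359.
Posterior precision = 1/σ₀² + n/σ² = 1/54.3169 + 11/6.25 = (σ² + n·σ₀²)/(σ₀²σ²) = 603.7359/(54.3169·6.25); posterior variance σₙ² = σ₀²σ²/(σ² + n·σ₀²) = 54.3169·6.25/603.7359 = 0.562300.
Posterior SD = √σₙ² = √(54.3169·6.25/603.7359) = 0.7499.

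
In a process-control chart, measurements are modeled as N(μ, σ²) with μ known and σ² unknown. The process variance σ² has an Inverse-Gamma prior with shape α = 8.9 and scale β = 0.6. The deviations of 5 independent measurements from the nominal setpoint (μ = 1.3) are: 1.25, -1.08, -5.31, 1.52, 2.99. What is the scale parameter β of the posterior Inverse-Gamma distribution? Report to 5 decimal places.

With known mean μ and an Inverse-Gamma(α, β) prior on σ², the Normal likelihood is conjugate: posterior is Inv-Gamma(α + n/2, β + Σ(xᵢ−μ)²/2).
Σ(xᵢ−μ)² = (1.25)² + (-1.08)² + (-5.31)² + (1.52)² + (2.99)² = 42.1755.
Posterior: Inv-Gamma(8.9 + 5/2, 0.6 + 42.1755/2) = Inv-Gamma(11.40, 21.68775).
Posterior β = 21.68775.

21.68775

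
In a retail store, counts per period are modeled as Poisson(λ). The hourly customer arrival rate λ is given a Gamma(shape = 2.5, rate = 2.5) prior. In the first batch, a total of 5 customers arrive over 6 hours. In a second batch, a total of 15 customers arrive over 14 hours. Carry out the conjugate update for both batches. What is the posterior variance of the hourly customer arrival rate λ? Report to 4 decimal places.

With a Gamma(shape α, rate β) prior, the Poisson likelihood is conjugate: the posterior is Gamma(α + ΣXᵢ, β + n).
After batch 1: Gamma(α+S, β+n) = Gamma(2.5+5, 2.5+6) = Gamma(7.5, 8.5).
After batch 2: Gamma(α+S, β+n) = Gamma(7.5+15, 8.5+14) = Gamma(22.5, 22.5).
Var = α/β² = 22.5/22.5² = 0.0444.

0.0444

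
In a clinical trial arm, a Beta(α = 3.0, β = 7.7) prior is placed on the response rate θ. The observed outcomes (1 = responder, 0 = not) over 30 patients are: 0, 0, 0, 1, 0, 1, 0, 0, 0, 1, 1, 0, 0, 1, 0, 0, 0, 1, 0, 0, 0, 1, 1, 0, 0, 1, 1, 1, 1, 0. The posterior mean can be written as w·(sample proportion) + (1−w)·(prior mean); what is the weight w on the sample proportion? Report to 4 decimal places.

0.7371

The Beta prior is conjugate to a Binomial/Bernoulli likelihood; the update adds successes to α and failures to β.
Posterior mean = (α₀+k)/(α₀+β₀+n) = [n/(α₀+β₀+n)]·(k/n) + [(α₀+β₀)/(α₀+β₀+n)]·α₀/(α₀+β₀), so only n and the prior enter the weight.
The weight on the data is w = n/(α₀+β₀+n) = 30/(3.0+7.7+30) = 30/40.7 = 0.7371.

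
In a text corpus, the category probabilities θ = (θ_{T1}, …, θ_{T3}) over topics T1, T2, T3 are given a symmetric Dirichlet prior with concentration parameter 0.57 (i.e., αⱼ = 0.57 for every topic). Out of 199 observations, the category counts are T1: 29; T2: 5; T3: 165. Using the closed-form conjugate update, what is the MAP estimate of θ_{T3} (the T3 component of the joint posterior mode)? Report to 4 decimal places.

0.8324

The Dirichlet prior is conjugate to the Multinomial likelihood: each posterior αⱼ = prior αⱼ + observed count nⱼ.
Posterior concentration: (29.57, 5.57, 165.57), total = 200.71.
Joint mode component: (α_{T3}−1)/(Σα−K) = 164.57/197.71 = 0.8324.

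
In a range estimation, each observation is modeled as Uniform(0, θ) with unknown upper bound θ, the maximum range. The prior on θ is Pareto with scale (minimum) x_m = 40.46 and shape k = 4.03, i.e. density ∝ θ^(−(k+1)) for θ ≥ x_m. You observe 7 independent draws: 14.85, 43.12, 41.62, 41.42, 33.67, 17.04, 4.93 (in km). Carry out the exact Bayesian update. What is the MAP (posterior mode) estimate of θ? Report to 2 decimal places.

A Pareto(scale x_m, shape k) prior on the upper bound θ of Uniform(0, θ) is conjugate: posterior is Pareto(max(x_m, max xᵢ), k + n).
Sample maximum = 43.12; prior scale x_m = 40.46 → posterior scale = max = 43.12.
Posterior shape = 4.03 + 7 = 11.03.
The Pareto density is decreasing on [x_m, ∞), so the mode is x_m = 43.12.

43.12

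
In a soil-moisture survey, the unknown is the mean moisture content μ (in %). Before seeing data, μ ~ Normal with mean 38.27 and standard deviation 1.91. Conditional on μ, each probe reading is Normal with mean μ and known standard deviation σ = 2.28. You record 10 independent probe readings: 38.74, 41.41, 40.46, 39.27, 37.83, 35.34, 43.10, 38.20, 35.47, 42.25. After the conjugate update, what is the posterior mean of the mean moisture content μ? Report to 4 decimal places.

39.0901

For Normal data with known variance σ², a Normal(μ₀, σ₀²) prior on μ is conjugate. Posterior precision = 1/σ₀² + n/σ²; posterior mean is the precision-weighted average of μ₀ and x̄.
Σxᵢ = 38.74 + 41.41 + 40.46 + 39.27 + 37.83 + 35.34 + 43.10 + 38.20 + 35.47 + 42.25 = 392.07, so n·x̄ = 392.07.
σ₀² = 1.91² = 3.6481, σ² = 2.28² = 5.1984; σ² + n·σ₀² = 5.1984 + 10·3.6481 = 41.6794.
Posterior mean = (μ₀/σ₀² + n·x̄/σ²)/(1/σ₀² + n/σ²) = (σ²·μ₀ + σ₀²·n·x̄)/(σ² + n·σ₀²) = (5.1984·38.27 + 3.6481·392.07)/41.6794 = 1629.253335/41.6794 = 39.0901.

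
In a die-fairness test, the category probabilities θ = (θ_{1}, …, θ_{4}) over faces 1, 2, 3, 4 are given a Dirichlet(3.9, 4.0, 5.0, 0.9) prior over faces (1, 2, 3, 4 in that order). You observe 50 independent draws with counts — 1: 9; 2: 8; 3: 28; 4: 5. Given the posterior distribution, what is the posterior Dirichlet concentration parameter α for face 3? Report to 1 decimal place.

The Dirichlet prior is conjugate to the Multinomial likelihood: each posterior αⱼ = prior αⱼ + observed count nⱼ.
Posterior concentration: (12.9, 12.0, 33.0, 5.9), total = 63.8.
α_{3} = 5.0 + 28 = 33.0.

33.0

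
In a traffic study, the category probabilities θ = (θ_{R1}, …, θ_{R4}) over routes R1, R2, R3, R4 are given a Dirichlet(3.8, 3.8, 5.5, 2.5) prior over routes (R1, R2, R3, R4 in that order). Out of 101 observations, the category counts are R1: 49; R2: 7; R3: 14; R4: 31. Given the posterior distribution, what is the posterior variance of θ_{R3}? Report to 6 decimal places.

The Dirichlet prior is conjugate to the Multinomial likelihood: each posterior αⱼ = prior αⱼ + observed count nⱼ.
Posterior concentration: (52.8, 10.8, 19.5, 33.5), total = 116.6.
Var[θ_j] = α_j(Σα−α_j)/((Σα)²(Σα+1)) = 19.5·97.1/(116.6²·117.6) = 0.001184.

0.001184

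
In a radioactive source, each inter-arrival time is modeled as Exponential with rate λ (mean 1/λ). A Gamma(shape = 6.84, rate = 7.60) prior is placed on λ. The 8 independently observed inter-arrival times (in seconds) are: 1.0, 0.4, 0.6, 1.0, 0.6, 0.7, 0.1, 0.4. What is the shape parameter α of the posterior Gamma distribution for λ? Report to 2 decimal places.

With a Gamma(shape α, rate β) prior on the exponential rate λ, the posterior after n observations with total T = Σxᵢ is Gamma(α+n, β+T).
Sum of observations T = 4.8 seconds; n = 8.
Posterior: Gamma(6.84+8, 7.60+4.8) = Gamma(14.84, 12.40).
Posterior α = 14.84.

14.84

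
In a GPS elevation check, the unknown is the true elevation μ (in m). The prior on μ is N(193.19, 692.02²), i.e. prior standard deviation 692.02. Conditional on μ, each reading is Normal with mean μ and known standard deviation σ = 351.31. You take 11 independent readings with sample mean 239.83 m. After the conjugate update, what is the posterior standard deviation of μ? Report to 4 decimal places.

104.7045

For Normal data with known variance σ², a Normal(μ₀, σ₀²) prior on μ is conjugate. Posterior precision = 1/σ₀² + n/σ²; posterior mean is the precision-weighted average of μ₀ and x̄.
σ₀² = 692.02² = 478891.6804, σ² = 351.31² = 123418.7161; σ² + n·σ₀² = 123418.7161 + 11·478891.6804 = 5391227.2005.
Posterior precision = 1/σ₀² + n/σ² = 1/478891.6804 + 11/123418.7161 = (σ² + n·σ₀²)/(σ₀²σ²) = 5391227.2005/(478891.6804·123418.7161); posterior variance σₙ² = σ₀²σ²/(σ² + n·σ₀²) = 478891.6804·123418.7161/5391227.2005 = 10963.032005.
Posterior SD = √σₙ² = √(478891.6804·123418.7161/5391227.2005) = 104.7045.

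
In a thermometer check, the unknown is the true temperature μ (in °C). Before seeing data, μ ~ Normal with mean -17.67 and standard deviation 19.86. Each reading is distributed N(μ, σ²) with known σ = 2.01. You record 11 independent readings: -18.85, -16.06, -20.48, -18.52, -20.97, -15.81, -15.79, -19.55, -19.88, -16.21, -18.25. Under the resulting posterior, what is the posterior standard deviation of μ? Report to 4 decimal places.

0.6058

For Normal data with known variance σ², a Normal(μ₀, σ₀²) prior on μ is conjugate. Posterior precision = 1/σ₀² + n/σ²; posterior mean is the precision-weighted average of μ₀ and x̄.
σ₀² = 19.86² = 394.4196, σ² = 2.01² = 4.0401; σ² + n·σ₀² = 4.0401 + 11·394.4196 = 4342.6557.
Posterior precision = 1/σ₀² + n/σ² = 1/394.4196 + 11/4.0401 = (σ² + n·σ₀²)/(σ₀²σ²) = 4342.6557/(394.4196·4.0401); posterior variance σₙ² = σ₀²σ²/(σ² + n·σ₀²) = 394.4196·4.0401/4342.6557 = 0.366940.
Posterior SD = √σₙ² = √(394.4196·4.0401/4342.6557) = 0.6058.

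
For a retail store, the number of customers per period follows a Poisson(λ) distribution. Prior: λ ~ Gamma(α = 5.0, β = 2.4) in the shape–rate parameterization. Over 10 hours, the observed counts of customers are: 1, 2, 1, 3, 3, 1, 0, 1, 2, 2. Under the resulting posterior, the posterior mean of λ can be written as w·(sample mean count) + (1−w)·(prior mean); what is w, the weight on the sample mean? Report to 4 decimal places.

0.8065

With a Gamma(shape α, rate β) prior, the Poisson likelihood is conjugate: the posterior is Gamma(α + ΣXᵢ, β + n).
Posterior mean = (α₀+S)/(β₀+n) = [n/(β₀+n)]·(S/n) + [β₀/(β₀+n)]·(α₀/β₀), so only n and β₀ enter the weight.
Weight on data w = n/(β₀+n) = 10/(2.4+10) = 10/12.4 = 0.8065.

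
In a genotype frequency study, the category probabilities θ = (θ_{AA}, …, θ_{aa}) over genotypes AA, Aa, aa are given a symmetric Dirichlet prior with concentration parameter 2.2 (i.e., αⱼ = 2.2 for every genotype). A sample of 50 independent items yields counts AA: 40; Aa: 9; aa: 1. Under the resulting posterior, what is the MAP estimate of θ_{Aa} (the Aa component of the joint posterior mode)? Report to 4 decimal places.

0.1903

The Dirichlet prior is conjugate to the Multinomial likelihood: each posterior αⱼ = prior αⱼ + observed count nⱼ.
Posterior concentration: (42.2, 11.2, 3.2), total = 56.6.
Joint mode component: (α_{Aa}−1)/(Σα−K) = 10.2/53.6 = 0.1903.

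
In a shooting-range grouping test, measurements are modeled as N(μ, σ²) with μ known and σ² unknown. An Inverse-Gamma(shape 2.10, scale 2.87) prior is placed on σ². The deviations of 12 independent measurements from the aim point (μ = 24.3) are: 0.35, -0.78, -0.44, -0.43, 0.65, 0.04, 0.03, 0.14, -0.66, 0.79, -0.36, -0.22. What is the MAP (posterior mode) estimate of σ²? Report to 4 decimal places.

0.4688

With known mean μ and an Inverse-Gamma(α, β) prior on σ², the Normal likelihood is conjugate: posterior is Inv-Gamma(α + n/2, β + Σ(xᵢ−μ)²/2).
Σ(xᵢ−μ)² = (0.35)² + (-0.78)² + (-0.44)² + (-0.43)² + (0.65)² + (0.04)² + (0.03)² + (0.14)² + (-0.66)² + (0.79)² + (-0.36)² + (-0.22)² = 2.7917.
Posterior: Inv-Gamma(2.10 + 12/2, 2.87 + 2.7917/2) = Inv-Gamma(8.10, 4.26585).
Mode = β/(α+1) = 4.26585/9.10 = 0.4688.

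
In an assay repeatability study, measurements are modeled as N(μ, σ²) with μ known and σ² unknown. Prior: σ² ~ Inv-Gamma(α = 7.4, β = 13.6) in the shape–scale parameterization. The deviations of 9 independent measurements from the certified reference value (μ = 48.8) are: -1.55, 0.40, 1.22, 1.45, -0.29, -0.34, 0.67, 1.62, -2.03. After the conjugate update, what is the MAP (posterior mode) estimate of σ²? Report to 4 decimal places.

With known mean μ and an Inverse-Gamma(α, β) prior on σ², the Normal likelihood is conjugate: posterior is Inv-Gamma(α + n/2, β + Σ(xᵢ−μ)²/2).
Σ(xᵢ−μ)² = (-1.55)² + (0.40)² + (1.22)² + (1.45)² + (-0.29)² + (-0.34)² + (0.67)² + (1.62)² + (-2.03)² = 13.5473.
Posterior: Inv-Gamma(7.4 + 9/2, 13.6 + 13.5473/2) = Inv-Gamma(11.90, 20.37365).
Mode = β/(α+1) = 20.37365/12.90 = 1.5794.

1.5794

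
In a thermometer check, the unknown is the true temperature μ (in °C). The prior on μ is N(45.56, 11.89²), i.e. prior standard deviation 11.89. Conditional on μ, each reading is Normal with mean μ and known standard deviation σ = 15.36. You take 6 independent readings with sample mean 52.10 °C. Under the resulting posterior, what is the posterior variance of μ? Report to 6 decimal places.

30.764643

For Normal data with known variance σ², a Normal(μ₀, σ₀²) prior on μ is conjugate. Posterior precision = 1/σ₀² + n/σ²; posterior mean is the precision-weighted average of μ₀ and x̄.
σ₀² = 11.89² = 141.3721, σ² = 15.36² = 235.9296; σ² + n·σ₀² = 235.9296 + 6·141.3721 = 1084.1622.
Posterior precision = 1/σ₀² + n/σ² = 1/141.3721 + 6/235.9296 = (σ² + n·σ₀²)/(σ₀²σ²) = 1084.1622/(141.3721·235.9296); posterior variance σₙ² = σ₀²σ²/(σ² + n·σ₀²) = 141.3721·235.9296/1084.1622 = 30.764643.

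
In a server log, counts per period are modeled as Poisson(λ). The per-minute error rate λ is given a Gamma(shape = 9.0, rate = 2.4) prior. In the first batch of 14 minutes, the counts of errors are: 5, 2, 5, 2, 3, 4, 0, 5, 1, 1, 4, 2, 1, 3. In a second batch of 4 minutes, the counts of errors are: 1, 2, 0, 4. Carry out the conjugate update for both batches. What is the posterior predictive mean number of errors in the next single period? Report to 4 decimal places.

2.6471

With a Gamma(shape α, rate β) prior, the Poisson likelihood is conjugate: the posterior is Gamma(α + ΣXᵢ, β + n).
Batch 1: sum of counts S = 38 over n = 14 minutes.
After batch 1: Gamma(α+S, β+n) = Gamma(9.0+38, 2.4+14) = Gamma(47.0, 16.4).
Batch 2: sum of counts S = 7 over n = 4 minutes.
After batch 2: Gamma(α+S, β+n) = Gamma(47.0+7, 16.4+4) = Gamma(54.0, 20.4).
The predictive distribution for one future period is NegBinom with mean α/β = 2.6471.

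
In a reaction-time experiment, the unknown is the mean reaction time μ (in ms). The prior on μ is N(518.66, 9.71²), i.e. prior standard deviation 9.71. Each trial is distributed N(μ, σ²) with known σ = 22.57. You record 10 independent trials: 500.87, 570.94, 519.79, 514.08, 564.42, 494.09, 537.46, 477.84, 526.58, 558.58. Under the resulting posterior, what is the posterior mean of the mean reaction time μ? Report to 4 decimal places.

For Normal data with known variance σ², a Normal(μ₀, σ₀²) prior on μ is conjugate. Posterior precision = 1/σ₀² + n/σ²; posterior mean is the precision-weighted average of μ₀ and x̄.
Σxᵢ = 500.87 + 570.94 + 519.79 + 514.08 + 564.42 + 494.09 + 537.46 + 477.84 + 526.58 + 558.58 = 5264.65, so n·x̄ = 5264.65.
σ₀² = 9.71² = 94.2841, σ² = 22.57² = 509.4049; σ² + n·σ₀² = 509.4049 + 10·94.2841 = 1452.2459.
Posterior mean = (μ₀/σ₀² + n·x̄/σ²)/(1/σ₀² + n/σ²) = (σ²·μ₀ + σ₀²·n·x̄)/(σ² + n·σ₀²) = (509.4049·518.66 + 94.2841·5264.65)/1452.2459 = 760580.732499/1452.2459 = 523.7272.

523.7272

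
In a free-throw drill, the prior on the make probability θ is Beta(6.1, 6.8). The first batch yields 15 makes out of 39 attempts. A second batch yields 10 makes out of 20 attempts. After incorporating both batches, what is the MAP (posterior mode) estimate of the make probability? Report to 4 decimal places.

0.4306

The Beta prior is conjugate to a Binomial/Bernoulli likelihood; the update adds successes to α and failures to β.
After batch 1: Beta(6.1+15, 6.8+24) = Beta(21.1, 30.8).
After batch 2: Beta(21.1+10, 30.8+10) = Beta(31.1, 40.8).
Mode of Beta(a,b) for a,b>1 is (a−1)/(a+b−2) = 30.1/69.9 = 0.4306.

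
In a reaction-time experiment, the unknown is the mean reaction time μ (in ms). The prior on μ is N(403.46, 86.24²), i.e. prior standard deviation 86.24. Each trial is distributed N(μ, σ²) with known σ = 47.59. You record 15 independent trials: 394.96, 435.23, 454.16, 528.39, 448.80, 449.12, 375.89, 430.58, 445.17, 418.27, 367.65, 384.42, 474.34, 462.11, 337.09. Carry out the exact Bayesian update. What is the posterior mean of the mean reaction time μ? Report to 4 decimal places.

For Normal data with known variance σ², a Normal(μ₀, σ₀²) prior on μ is conjugate. Posterior precision = 1/σ₀² + n/σ²; posterior mean is the precision-weighted average of μ₀ and x̄.
Σxᵢ = 394.96 + 435.23 + 454.16 + 528.39 + 448.80 + 449.12 + 375.89 + 430.58 + 445.17 + 418.27 + 367.65 + 384.42 + 474.34 + 462.11 + 337.09 = 6406.18, so n·x̄ = 6406.18.
σ₀² = 86.24² = 7437.3376, σ² = 47.59² = 2264.8081; σ² + n·σ₀² = 2264.8081 + 15·7437.3376 = 113824.8721.
Posterior mean = (μ₀/σ₀² + n·x̄/σ²)/(1/σ₀² + n/σ²) = (σ²·μ₀ + σ₀²·n·x̄)/(σ² + n·σ₀²) = (2264.8081·403.46 + 7437.3376·6406.18)/113824.8721 = 48558682.862394/113824.8721 = 426.6087.

426.6087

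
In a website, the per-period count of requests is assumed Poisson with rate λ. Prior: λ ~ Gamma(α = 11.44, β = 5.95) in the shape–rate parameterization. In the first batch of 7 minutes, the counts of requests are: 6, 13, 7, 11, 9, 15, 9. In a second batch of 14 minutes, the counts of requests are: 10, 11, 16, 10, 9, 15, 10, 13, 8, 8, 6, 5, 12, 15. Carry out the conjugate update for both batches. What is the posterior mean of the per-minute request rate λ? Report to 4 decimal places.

With a Gamma(shape α, rate β) prior, the Poisson likelihood is conjugate: the posterior is Gamma(α + ΣXᵢ, β + n).
Batch 1: sum of counts S = 70 over n = 7 minutes.
After batch 1: Gamma(α+S, β+n) = Gamma(11.44+70, 5.95+7) = Gamma(81.44, 12.95).
Batch 2: sum of counts S = 148 over n = 14 minutes.
After batch 2: Gamma(α+S, β+n) = Gamma(81.44+148, 12.95+14) = Gamma(229.44, 26.95).
Posterior mean = α/β = 229.44/26.95 = 8.5135.

8.5135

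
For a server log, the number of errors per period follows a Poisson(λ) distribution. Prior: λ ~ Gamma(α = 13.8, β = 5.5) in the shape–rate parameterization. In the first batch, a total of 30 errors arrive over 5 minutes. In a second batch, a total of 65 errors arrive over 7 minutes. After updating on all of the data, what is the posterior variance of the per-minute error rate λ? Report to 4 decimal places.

With a Gamma(shape α, rate β) prior, the Poisson likelihood is conjugate: the posterior is Gamma(α + ΣXᵢ, β + n).
After batch 1: Gamma(α+S, β+n) = Gamma(13.8+30, 5.5+5) = Gamma(43.8, 10.5).
After batch 2: Gamma(α+S, β+n) = Gamma(43.8+65, 10.5+7) = Gamma(108.8, 17.5).
Var = α/β² = 108.8/17.5² = 0.3553.

0.3553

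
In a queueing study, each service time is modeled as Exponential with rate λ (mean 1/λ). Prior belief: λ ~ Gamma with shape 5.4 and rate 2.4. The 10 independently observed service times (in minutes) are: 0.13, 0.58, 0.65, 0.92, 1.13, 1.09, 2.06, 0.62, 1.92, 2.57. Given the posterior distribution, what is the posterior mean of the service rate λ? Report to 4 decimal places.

1.0945

With a Gamma(shape α, rate β) prior on the exponential rate λ, the posterior after n observations with total T = Σxᵢ is Gamma(α+n, β+T).
Sum of observations T = 11.67 minutes; n = 10.
Posterior: Gamma(5.4+10, 2.4+11.67) = Gamma(15.4, 14.07).
Posterior mean of λ = α/β = 15.4/14.07 = 1.0945.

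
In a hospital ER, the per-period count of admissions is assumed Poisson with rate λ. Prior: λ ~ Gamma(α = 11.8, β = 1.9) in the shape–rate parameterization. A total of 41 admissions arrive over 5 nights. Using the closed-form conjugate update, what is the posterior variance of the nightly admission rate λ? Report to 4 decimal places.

With a Gamma(shape α, rate β) prior, the Poisson likelihood is conjugate: the posterior is Gamma(α + ΣXᵢ, β + n).
Posterior: Gamma(α+S, β+n) = Gamma(11.8+41, 1.9+5) = Gamma(52.8, 6.9).
Var = α/β² = 52.8/6.9² = 1.1090.

1.1090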